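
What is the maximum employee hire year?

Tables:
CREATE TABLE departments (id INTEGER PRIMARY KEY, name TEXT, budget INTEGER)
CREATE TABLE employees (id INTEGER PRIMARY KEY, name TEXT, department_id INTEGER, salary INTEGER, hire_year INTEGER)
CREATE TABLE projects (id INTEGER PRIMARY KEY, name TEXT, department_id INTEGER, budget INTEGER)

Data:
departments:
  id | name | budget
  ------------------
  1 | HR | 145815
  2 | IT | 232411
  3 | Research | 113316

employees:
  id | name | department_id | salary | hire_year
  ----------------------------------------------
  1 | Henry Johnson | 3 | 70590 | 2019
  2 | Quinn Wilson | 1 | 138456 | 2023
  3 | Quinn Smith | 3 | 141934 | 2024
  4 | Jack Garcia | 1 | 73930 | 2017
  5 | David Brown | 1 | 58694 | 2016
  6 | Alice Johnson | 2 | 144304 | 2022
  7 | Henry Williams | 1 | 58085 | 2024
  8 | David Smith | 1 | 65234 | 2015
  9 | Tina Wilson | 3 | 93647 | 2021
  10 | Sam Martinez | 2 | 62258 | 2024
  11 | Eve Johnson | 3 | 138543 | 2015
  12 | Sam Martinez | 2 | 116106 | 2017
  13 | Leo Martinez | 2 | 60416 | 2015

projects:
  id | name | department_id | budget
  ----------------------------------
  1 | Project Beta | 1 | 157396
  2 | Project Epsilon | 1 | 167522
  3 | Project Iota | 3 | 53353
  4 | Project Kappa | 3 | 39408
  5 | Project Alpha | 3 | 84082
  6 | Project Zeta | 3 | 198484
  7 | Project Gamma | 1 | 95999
SELECT MAX(hire_year) FROM employees

Execution result:
2024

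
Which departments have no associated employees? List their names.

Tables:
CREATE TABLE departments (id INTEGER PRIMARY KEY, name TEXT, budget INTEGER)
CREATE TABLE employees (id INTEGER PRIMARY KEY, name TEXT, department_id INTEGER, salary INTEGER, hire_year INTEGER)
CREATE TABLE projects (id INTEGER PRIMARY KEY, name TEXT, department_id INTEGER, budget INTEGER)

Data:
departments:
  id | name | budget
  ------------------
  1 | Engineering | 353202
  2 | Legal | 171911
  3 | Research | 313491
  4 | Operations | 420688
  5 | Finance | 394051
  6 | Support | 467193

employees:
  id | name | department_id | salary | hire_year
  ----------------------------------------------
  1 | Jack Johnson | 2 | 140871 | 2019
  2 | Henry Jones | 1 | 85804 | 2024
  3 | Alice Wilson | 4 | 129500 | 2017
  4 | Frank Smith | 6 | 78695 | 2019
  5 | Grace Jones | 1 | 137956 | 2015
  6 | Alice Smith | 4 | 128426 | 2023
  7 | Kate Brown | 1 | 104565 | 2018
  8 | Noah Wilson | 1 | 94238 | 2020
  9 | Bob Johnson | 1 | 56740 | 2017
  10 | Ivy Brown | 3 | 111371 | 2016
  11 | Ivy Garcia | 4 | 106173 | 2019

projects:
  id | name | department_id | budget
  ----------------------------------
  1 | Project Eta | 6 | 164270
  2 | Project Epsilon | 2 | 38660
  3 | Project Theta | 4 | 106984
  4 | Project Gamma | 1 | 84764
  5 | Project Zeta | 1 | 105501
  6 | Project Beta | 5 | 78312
SELECT p.name FROM departments p LEFT JOIN employees c ON c.department_id = p.id WHERE c.id IS NULL

Execution result:
Finance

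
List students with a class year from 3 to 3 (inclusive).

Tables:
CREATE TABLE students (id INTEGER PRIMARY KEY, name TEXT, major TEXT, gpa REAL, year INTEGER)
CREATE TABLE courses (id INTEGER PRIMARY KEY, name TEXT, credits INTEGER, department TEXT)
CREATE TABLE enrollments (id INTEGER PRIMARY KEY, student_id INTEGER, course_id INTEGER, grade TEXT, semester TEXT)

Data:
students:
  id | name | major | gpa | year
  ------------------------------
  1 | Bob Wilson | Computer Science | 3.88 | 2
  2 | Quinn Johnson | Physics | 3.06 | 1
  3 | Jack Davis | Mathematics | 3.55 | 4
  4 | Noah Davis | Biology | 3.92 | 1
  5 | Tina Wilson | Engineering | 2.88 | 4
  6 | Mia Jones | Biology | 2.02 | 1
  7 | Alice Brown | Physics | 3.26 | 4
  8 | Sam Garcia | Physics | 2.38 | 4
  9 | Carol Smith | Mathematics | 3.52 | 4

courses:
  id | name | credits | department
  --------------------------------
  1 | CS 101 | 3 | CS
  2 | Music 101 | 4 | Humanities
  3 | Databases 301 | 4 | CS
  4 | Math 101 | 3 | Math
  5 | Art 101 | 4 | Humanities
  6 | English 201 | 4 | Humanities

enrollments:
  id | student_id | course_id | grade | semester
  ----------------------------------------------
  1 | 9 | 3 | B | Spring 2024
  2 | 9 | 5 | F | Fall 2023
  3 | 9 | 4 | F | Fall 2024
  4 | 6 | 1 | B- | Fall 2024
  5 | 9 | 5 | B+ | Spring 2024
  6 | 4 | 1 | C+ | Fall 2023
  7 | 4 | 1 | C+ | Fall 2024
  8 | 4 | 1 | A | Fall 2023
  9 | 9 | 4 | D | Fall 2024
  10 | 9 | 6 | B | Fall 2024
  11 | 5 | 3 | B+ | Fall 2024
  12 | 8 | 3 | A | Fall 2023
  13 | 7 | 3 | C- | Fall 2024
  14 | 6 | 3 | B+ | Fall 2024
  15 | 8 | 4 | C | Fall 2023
SELECT name, year FROM students WHERE year BETWEEN 3 AND 3

Execution result:
(no rows)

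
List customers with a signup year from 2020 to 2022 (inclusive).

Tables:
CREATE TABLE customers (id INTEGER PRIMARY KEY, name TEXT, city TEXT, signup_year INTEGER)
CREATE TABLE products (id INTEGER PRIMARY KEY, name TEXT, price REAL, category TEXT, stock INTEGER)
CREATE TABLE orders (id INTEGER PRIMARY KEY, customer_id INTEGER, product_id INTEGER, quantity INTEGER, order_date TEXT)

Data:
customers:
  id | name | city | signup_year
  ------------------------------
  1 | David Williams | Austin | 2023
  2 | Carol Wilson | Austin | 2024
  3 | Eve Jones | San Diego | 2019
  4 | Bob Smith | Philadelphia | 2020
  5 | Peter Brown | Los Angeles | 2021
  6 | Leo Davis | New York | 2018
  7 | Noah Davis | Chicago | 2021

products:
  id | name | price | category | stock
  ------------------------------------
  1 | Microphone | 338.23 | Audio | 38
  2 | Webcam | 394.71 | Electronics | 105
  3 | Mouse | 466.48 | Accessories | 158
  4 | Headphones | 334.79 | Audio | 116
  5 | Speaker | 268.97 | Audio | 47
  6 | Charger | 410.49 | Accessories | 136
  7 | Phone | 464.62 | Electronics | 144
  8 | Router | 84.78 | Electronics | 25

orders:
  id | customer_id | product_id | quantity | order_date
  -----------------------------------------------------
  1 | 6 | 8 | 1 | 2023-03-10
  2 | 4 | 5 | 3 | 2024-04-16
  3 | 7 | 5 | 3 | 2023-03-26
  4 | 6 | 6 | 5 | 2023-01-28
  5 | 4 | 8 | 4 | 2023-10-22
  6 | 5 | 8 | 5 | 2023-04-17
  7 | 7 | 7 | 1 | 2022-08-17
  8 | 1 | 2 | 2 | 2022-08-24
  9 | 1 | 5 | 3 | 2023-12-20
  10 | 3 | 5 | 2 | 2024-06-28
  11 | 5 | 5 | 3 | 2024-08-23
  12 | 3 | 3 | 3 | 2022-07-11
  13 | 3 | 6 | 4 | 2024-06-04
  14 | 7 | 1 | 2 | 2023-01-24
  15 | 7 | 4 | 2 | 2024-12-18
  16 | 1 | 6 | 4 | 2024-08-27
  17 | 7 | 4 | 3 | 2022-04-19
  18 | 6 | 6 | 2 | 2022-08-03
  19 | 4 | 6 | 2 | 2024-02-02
SELECT name, signup_year FROM customers WHERE signup_year BETWEEN 2020 AND 2022

Execution result:
name | signup_year
Bob Smith | 2020
Peter Brown | 2021
Noah Davis | 2021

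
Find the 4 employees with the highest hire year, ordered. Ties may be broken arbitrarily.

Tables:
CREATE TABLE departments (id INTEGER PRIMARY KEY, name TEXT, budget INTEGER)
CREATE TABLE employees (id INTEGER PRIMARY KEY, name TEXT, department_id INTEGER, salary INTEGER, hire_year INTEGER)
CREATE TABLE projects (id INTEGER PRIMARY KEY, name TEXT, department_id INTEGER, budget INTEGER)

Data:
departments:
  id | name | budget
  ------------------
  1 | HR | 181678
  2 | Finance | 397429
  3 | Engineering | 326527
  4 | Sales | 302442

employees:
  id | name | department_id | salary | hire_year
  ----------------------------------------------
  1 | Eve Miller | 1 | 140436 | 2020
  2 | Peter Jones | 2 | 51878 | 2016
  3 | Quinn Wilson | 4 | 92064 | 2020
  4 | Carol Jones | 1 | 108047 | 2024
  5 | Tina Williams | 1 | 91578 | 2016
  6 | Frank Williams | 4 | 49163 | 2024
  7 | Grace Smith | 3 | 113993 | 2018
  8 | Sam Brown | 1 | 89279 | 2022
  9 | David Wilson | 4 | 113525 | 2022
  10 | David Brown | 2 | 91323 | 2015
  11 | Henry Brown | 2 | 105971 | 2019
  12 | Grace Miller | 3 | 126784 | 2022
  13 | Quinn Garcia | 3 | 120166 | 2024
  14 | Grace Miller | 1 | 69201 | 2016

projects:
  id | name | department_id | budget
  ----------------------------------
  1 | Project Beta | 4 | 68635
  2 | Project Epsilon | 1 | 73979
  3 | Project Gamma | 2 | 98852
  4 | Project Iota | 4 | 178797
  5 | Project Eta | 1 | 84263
SELECT name, hire_year FROM employees ORDER BY hire_year DESC LIMIT 4

Execution result:
name | hire_year
Carol Jones | 2024
Frank Williams | 2024
Quinn Garcia | 2024
Sam Brown | 2022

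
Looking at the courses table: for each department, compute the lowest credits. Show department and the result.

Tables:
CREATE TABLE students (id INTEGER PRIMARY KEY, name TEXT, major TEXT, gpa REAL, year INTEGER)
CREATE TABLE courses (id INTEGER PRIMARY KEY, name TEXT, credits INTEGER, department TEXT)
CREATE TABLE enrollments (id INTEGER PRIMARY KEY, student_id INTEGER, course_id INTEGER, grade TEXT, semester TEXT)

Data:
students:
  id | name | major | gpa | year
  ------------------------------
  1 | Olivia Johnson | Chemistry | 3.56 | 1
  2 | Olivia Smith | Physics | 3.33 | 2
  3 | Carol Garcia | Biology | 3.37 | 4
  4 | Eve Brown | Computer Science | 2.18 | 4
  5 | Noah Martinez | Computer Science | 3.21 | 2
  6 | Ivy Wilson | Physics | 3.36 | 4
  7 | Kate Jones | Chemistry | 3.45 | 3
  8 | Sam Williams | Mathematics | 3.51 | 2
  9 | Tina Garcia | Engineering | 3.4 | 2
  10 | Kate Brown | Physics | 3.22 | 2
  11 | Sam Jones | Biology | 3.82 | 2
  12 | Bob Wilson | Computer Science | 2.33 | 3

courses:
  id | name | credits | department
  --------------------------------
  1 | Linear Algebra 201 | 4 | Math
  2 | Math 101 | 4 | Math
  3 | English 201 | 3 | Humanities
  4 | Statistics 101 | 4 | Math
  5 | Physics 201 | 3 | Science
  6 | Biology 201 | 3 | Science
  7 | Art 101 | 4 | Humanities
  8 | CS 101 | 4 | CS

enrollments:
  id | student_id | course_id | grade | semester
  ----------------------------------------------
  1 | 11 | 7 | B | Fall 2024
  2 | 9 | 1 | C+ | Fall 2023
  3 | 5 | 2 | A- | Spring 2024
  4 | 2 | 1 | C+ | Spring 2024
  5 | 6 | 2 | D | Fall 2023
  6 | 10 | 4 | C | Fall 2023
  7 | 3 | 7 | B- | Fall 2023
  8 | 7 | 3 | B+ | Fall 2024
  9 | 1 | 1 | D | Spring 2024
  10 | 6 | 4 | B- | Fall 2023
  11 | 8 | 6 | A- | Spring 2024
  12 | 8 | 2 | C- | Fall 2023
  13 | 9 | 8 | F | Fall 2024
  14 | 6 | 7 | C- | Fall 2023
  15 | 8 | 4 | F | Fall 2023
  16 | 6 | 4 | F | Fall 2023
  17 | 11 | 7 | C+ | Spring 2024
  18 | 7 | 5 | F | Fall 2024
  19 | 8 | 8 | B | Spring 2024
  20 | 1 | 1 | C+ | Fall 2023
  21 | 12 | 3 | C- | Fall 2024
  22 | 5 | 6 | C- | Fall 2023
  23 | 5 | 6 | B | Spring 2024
SELECT department, MIN(credits) AS min_credits FROM courses GROUP BY department

Execution result:
department | min_credits
CS | 4
Humanities | 3
Math | 4
Science | 3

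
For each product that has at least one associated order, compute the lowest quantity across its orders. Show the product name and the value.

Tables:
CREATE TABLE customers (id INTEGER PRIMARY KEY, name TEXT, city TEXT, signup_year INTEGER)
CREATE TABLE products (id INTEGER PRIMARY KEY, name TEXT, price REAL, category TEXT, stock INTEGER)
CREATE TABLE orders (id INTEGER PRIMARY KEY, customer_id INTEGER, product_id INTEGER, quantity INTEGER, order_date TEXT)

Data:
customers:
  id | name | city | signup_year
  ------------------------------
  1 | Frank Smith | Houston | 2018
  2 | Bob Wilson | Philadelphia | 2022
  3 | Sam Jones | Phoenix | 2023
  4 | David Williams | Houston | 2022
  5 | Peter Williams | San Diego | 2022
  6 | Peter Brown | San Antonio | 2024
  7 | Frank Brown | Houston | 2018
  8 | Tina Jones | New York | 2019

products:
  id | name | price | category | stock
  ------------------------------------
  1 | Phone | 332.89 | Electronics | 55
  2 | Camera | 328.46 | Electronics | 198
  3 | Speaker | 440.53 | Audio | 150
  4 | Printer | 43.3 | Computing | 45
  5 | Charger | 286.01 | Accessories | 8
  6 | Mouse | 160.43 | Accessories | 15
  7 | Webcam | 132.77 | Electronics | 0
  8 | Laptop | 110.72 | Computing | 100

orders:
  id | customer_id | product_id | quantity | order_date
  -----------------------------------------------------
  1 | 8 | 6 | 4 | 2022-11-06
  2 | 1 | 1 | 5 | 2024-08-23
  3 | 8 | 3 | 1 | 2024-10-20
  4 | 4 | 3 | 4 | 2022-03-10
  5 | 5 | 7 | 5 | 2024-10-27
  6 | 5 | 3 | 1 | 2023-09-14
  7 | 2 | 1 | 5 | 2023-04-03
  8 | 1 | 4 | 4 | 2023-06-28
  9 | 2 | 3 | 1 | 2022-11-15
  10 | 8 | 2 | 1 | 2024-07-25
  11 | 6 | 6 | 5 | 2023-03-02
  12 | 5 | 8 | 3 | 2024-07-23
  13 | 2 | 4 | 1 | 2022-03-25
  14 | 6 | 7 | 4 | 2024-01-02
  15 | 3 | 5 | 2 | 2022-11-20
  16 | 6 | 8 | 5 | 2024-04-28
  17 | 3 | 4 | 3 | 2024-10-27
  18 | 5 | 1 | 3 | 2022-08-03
SELECT p.name, MIN(c.quantity) AS min_quantity FROM orders c JOIN products p ON c.product_id = p.id GROUP BY p.id, p.name

Execution result:
name | min_quantity
Phone | 3
Camera | 1
Speaker | 1
Printer | 1
Charger | 2
Mouse | 4
Webcam | 4
Laptop | 3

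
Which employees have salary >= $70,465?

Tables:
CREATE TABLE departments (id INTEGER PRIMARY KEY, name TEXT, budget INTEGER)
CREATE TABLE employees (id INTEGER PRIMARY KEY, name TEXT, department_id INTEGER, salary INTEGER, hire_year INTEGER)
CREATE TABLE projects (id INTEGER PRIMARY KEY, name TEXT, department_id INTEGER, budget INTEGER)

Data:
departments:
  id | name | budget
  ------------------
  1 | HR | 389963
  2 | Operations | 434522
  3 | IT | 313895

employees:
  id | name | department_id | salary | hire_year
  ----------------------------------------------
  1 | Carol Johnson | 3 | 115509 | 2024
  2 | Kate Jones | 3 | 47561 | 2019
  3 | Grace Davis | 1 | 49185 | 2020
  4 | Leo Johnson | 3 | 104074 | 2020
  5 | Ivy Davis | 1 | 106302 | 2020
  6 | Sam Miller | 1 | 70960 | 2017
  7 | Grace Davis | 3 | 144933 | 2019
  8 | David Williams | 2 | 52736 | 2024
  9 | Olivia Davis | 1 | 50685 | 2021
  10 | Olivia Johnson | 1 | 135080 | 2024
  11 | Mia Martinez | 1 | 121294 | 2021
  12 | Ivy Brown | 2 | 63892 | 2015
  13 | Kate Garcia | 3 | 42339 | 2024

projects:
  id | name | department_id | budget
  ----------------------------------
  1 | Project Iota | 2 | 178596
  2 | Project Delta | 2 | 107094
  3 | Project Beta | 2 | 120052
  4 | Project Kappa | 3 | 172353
SELECT name, salary FROM employees WHERE salary >= 70465

Execution result:
name | salary
Carol Johnson | 115509
Leo Johnson | 104074
Ivy Davis | 106302
Sam Miller | 70960
Grace Davis | 144933
Olivia Johnson | 135080
Mia Martinez | 121294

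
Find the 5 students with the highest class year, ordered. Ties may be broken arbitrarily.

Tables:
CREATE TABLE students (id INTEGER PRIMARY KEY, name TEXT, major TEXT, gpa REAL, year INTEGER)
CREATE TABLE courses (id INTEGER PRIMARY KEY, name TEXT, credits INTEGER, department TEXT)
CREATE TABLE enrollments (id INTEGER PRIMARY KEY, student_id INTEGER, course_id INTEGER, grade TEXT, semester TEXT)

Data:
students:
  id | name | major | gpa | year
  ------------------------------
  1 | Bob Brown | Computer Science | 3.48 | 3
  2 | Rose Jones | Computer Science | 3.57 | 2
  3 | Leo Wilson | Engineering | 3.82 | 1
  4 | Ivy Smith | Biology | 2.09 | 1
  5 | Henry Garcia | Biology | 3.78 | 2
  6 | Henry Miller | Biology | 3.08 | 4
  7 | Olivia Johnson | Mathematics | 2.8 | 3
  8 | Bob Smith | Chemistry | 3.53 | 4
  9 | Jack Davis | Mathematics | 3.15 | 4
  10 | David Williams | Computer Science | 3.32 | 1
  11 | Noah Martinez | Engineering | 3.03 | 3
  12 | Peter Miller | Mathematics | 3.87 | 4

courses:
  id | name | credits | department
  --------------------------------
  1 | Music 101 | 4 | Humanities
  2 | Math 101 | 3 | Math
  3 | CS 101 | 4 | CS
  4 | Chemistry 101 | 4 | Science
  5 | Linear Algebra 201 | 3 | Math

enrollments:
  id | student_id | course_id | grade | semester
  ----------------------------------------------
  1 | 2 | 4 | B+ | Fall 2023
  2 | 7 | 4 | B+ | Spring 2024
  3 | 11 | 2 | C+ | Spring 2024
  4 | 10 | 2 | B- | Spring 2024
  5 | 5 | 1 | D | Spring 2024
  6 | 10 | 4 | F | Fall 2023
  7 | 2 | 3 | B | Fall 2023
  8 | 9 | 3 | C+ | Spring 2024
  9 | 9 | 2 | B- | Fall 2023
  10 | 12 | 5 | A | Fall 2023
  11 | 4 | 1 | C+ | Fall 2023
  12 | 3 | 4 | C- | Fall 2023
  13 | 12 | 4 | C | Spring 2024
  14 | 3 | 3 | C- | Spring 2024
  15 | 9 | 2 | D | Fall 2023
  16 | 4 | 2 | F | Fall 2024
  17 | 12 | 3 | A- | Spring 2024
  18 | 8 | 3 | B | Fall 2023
SELECT name, year FROM students ORDER BY year DESC LIMIT 5

Execution result:
name | year
Henry Miller | 4
Bob Smith | 4
Jack Davis | 4
Peter Miller | 4
Bob Brown | 3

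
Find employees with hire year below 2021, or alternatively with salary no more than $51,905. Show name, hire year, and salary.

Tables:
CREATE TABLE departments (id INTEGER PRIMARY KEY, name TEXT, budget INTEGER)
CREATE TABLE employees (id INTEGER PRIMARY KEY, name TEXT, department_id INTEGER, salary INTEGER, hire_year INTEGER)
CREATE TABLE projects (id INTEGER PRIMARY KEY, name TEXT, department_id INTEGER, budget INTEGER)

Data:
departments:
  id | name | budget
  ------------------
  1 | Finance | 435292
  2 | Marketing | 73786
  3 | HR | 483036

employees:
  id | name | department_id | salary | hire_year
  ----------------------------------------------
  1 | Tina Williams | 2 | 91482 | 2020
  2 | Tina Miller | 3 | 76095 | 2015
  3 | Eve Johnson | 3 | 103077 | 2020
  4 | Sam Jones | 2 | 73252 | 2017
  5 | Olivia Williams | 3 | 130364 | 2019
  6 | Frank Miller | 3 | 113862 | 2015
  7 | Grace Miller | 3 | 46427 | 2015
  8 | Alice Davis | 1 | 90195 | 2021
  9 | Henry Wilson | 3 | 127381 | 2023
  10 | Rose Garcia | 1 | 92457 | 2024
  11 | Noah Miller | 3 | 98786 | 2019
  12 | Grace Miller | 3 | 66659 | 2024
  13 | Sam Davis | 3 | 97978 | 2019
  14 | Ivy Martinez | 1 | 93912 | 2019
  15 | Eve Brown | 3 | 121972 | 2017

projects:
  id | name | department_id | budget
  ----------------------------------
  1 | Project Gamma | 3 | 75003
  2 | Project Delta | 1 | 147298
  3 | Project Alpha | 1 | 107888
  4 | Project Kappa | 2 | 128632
SELECT name, hire_year, salary FROM employees WHERE hire_year < 2021 OR salary <= 51905

Execution result:
name | hire_year | salary
Tina Williams | 2020 | 91482
Tina Miller | 2015 | 76095
Eve Johnson | 2020 | 103077
Sam Jones | 2017 | 73252
Olivia Williams | 2019 | 130364
Frank Miller | 2015 | 113862
Grace Miller | 2015 | 46427
Noah Miller | 2019 | 98786
Sam Davis | 2019 | 97978
Ivy Martinez | 2019 | 93912
Eve Brown | 2017 | 121972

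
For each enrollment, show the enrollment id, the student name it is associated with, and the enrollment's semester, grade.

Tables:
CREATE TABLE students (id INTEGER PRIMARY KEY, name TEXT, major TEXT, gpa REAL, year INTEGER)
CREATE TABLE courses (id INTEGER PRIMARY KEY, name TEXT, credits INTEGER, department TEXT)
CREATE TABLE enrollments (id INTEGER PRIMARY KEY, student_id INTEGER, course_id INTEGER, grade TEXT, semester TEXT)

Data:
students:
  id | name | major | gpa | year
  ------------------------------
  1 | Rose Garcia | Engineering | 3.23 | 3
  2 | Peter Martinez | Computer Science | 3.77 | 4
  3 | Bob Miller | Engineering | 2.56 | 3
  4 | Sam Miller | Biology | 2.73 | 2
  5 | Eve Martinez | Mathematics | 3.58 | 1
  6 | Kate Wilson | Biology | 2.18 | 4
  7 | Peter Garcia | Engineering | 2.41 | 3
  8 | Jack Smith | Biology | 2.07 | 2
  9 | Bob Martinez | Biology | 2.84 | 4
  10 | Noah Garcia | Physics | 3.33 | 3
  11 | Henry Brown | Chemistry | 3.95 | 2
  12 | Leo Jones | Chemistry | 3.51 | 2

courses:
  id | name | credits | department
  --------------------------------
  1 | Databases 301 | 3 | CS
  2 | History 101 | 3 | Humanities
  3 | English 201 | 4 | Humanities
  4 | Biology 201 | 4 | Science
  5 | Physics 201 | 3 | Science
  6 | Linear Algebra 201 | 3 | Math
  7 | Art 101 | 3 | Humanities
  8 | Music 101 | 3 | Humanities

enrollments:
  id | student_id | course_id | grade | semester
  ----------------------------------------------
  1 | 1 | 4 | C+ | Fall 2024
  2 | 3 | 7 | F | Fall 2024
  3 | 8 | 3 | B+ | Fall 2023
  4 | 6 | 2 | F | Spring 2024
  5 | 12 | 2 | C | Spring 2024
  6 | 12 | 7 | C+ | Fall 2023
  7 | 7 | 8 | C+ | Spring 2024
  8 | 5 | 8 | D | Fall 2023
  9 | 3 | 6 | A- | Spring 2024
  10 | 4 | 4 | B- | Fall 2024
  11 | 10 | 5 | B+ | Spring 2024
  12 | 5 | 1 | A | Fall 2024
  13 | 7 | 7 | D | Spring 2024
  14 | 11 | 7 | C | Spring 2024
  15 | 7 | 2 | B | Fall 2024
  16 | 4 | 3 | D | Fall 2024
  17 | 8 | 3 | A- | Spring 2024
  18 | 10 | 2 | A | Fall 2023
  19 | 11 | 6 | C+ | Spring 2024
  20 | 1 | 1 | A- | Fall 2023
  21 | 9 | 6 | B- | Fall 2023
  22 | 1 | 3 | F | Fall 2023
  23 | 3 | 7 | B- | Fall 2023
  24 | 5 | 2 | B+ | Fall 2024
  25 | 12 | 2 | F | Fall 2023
SELECT c.id, p.name AS student, c.semester, c.grade FROM enrollments c JOIN students p ON c.student_id = p.id

Execution result:
id | student | semester | grade
1 | Rose Garcia | Fall 2024 | C+
2 | Bob Miller | Fall 2024 | F
3 | Jack Smith | Fall 2023 | B+
4 | Kate Wilson | Spring 2024 | F
5 | Leo Jones | Spring 2024 | C
6 | Leo Jones | Fall 2023 | C+
7 | Peter Garcia | Spring 2024 | C+
8 | Eve Martinez | Fall 2023 | D
9 | Bob Miller | Spring 2024 | A-
10 | Sam Miller | Fall 2024 | B-
11 | Noah Garcia | Spring 2024 | B+
12 | Eve Martinez | Fall 2024 | A
13 | Peter Garcia | Spring 2024 | D
14 | Henry Brown | Spring 2024 | C
15 | Peter Garcia | Fall 2024 | B
16 | Sam Miller | Fall 2024 | D
17 | Jack Smith | Spring 2024 | A-
18 | Noah Garcia | Fall 2023 | A
19 | Henry Brown | Spring 2024 | C+
20 | Rose Garcia | Fall 2023 | A-
21 | Bob Martinez | Fall 2023 | B-
22 | Rose Garcia | Fall 2023 | F
23 | Bob Miller | Fall 2023 | B-
24 | Eve Martinez | Fall 2024 | B+
25 | Leo Jones | Fall 2023 | F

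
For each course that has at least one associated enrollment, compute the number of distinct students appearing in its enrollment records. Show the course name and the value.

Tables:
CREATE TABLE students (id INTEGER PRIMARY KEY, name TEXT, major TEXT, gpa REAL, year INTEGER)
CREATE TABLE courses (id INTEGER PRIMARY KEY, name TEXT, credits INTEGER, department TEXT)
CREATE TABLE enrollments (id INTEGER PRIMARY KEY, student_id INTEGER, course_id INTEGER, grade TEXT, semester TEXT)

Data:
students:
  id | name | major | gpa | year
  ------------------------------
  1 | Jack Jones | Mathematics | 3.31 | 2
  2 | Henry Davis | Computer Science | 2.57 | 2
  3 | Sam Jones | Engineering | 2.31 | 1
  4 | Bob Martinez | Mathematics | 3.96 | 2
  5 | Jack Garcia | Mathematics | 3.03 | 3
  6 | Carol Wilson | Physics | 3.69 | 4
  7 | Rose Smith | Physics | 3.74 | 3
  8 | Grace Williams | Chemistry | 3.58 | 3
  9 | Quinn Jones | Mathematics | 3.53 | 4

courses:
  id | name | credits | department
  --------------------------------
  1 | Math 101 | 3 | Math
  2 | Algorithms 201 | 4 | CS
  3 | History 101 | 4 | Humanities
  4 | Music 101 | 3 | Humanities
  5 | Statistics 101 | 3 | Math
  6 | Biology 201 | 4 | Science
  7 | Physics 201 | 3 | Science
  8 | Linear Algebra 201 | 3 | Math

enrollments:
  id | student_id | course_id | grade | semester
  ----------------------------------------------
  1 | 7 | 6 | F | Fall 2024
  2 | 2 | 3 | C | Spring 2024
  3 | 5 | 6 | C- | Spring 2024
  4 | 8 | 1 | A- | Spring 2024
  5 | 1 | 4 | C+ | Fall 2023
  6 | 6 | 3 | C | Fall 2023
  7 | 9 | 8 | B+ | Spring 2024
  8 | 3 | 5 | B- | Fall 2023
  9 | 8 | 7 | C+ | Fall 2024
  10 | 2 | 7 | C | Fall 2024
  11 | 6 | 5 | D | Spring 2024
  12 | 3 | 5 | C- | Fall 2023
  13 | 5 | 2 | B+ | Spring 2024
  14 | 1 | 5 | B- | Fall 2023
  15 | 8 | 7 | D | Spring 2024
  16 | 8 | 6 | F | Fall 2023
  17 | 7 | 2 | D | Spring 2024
SELECT p.name, COUNT(DISTINCT c.student_id) AS distinct_student_count FROM enrollments c JOIN courses p ON c.course_id = p.id GROUP BY p.id, p.name

Execution result:
name | distinct_student_count
Math 101 | 1
Algorithms 201 | 2
History 101 | 2
Music 101 | 1
Statistics 101 | 3
Biology 201 | 3
Physics 201 | 2
Linear Algebra 201 | 1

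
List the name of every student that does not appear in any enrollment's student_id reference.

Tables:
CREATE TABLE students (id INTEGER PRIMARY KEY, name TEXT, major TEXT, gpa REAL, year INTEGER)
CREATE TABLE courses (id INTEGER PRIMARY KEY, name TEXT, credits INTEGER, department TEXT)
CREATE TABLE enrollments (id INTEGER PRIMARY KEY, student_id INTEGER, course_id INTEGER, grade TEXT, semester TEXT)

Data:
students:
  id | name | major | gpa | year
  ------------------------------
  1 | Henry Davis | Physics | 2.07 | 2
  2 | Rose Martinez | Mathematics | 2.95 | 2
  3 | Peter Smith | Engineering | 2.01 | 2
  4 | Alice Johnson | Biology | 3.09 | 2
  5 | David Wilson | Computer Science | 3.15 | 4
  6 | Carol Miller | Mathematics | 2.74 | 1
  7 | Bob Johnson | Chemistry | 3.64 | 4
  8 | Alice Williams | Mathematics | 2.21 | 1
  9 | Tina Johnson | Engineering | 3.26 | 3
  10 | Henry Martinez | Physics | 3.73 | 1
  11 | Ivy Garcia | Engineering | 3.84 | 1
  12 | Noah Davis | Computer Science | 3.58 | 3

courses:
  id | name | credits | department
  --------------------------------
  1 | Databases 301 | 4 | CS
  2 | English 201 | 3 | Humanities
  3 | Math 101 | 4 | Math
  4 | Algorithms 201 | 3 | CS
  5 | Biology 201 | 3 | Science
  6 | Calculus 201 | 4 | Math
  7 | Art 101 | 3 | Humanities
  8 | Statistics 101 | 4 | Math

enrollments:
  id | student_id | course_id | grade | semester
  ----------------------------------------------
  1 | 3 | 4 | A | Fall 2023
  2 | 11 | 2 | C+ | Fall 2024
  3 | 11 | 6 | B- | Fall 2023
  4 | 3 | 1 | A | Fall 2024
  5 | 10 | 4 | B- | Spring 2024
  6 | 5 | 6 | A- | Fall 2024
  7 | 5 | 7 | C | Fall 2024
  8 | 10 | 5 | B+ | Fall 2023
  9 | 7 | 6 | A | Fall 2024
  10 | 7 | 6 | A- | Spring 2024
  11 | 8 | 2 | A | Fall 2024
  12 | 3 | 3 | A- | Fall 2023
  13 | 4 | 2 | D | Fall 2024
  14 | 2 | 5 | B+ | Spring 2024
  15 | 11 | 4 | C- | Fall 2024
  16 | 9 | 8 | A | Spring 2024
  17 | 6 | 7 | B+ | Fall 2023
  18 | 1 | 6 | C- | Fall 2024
SELECT p.name FROM students p LEFT JOIN enrollments c ON c.student_id = p.id WHERE c.id IS NULL

Execution result:
Noah Davis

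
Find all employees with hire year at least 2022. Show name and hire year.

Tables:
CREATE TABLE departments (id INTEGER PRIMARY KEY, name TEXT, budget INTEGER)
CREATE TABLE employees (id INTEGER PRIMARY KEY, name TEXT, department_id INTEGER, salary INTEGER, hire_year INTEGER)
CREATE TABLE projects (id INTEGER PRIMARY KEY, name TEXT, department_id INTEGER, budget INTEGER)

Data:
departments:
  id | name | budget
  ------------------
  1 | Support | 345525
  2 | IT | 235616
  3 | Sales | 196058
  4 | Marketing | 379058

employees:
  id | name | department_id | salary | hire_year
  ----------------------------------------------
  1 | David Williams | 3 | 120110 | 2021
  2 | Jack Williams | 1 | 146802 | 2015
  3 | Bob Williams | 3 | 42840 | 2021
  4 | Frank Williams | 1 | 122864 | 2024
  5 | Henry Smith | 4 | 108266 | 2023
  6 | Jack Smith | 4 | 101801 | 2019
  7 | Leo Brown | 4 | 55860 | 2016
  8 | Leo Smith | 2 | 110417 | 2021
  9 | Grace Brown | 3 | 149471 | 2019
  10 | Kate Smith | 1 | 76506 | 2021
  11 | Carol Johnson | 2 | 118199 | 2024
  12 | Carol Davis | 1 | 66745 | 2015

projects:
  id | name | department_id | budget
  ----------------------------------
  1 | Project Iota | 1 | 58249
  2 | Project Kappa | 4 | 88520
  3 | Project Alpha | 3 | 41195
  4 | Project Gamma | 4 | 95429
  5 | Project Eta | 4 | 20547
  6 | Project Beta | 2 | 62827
SELECT name, hire_year FROM employees WHERE hire_year >= 2022

Execution result:
name | hire_year
Frank Williams | 2024
Henry Smith | 2023
Carol Johnson | 2024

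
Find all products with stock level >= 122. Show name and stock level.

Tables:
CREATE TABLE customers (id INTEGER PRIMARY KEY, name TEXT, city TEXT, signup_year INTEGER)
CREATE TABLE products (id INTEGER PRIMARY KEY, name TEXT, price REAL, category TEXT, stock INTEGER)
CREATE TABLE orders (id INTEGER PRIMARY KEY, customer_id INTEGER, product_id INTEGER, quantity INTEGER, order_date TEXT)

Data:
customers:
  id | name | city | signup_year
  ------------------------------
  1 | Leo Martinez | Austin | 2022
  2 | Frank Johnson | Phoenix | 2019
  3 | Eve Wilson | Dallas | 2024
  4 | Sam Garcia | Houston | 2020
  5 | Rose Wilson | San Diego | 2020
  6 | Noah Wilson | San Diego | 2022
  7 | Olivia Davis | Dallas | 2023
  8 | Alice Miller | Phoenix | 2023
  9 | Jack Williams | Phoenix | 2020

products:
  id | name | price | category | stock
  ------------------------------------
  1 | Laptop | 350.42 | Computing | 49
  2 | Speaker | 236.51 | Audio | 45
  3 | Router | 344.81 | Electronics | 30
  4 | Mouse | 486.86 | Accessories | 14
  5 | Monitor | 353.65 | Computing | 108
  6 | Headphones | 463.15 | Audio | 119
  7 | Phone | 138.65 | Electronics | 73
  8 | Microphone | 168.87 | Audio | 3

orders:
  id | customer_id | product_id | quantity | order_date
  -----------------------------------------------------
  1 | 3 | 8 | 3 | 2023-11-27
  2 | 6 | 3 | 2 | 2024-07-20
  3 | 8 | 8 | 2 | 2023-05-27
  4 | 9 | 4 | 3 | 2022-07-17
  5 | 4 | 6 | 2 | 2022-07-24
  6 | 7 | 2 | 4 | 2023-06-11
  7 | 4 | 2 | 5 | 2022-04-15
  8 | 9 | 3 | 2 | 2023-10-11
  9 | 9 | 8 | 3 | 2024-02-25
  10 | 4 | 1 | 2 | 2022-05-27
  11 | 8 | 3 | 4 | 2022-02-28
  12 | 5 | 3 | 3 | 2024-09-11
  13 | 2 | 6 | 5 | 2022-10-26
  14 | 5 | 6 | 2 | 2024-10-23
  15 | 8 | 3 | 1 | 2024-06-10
SELECT name, stock FROM products WHERE stock >= 122

Execution result:
(no rows)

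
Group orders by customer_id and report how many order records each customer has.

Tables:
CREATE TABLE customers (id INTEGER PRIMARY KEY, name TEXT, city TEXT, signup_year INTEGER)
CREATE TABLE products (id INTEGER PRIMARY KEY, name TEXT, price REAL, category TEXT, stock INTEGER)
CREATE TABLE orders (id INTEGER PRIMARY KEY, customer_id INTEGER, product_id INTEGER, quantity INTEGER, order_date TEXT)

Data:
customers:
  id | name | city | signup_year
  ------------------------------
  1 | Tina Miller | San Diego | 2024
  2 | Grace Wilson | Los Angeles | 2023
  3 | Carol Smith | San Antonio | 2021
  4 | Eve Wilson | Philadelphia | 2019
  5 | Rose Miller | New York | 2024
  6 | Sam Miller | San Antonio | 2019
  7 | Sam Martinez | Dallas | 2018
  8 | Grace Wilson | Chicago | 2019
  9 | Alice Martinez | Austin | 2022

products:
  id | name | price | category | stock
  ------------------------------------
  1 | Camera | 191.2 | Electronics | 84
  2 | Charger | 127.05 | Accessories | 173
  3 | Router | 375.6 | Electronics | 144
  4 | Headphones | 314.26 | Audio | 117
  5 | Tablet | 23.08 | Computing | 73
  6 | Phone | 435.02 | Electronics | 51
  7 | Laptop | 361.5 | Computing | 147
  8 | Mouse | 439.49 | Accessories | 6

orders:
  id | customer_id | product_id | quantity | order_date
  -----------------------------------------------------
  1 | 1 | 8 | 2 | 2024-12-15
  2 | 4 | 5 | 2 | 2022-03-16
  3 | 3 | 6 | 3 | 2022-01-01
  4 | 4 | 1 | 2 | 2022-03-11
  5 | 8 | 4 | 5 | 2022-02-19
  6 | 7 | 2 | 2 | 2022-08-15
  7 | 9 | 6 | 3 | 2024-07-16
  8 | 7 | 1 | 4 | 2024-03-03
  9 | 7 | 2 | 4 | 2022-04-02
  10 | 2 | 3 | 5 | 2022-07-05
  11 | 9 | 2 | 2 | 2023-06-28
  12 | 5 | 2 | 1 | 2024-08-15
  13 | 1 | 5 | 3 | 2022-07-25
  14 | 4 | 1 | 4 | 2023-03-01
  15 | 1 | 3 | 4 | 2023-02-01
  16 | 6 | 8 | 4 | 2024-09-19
SELECT customer_id, COUNT(*) AS order_count FROM orders GROUP BY customer_id

Execution result:
customer_id | order_count
1 | 3
2 | 1
3 | 1
4 | 3
5 | 1
6 | 1
7 | 3
8 | 1
9 | 2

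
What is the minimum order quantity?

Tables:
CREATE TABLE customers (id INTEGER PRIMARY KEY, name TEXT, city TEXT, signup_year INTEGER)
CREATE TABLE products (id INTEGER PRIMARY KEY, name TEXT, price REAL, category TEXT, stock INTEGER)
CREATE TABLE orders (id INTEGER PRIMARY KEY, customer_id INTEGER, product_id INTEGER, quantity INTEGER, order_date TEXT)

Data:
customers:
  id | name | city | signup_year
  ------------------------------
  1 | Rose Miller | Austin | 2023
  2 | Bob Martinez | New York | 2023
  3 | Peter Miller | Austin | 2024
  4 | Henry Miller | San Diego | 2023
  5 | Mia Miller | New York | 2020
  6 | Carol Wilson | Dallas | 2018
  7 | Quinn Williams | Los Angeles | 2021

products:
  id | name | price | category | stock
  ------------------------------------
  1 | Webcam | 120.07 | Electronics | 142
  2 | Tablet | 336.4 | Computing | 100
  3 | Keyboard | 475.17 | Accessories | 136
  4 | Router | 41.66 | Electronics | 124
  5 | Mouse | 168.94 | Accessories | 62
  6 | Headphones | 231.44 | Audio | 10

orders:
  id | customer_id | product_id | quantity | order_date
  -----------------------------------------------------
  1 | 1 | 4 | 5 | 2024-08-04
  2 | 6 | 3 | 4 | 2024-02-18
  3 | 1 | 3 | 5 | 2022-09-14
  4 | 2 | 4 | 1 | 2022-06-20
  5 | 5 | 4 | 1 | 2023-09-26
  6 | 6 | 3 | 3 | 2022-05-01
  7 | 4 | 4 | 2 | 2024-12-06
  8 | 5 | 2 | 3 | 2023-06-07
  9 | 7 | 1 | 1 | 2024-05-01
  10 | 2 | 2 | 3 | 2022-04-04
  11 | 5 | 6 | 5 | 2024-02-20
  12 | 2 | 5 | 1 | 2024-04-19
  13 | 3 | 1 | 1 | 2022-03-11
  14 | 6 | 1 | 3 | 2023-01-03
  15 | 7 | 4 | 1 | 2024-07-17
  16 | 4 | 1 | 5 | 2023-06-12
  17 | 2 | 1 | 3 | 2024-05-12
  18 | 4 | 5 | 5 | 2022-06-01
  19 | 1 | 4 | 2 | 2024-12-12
SELECT MIN(quantity) FROM orders

Execution result:
1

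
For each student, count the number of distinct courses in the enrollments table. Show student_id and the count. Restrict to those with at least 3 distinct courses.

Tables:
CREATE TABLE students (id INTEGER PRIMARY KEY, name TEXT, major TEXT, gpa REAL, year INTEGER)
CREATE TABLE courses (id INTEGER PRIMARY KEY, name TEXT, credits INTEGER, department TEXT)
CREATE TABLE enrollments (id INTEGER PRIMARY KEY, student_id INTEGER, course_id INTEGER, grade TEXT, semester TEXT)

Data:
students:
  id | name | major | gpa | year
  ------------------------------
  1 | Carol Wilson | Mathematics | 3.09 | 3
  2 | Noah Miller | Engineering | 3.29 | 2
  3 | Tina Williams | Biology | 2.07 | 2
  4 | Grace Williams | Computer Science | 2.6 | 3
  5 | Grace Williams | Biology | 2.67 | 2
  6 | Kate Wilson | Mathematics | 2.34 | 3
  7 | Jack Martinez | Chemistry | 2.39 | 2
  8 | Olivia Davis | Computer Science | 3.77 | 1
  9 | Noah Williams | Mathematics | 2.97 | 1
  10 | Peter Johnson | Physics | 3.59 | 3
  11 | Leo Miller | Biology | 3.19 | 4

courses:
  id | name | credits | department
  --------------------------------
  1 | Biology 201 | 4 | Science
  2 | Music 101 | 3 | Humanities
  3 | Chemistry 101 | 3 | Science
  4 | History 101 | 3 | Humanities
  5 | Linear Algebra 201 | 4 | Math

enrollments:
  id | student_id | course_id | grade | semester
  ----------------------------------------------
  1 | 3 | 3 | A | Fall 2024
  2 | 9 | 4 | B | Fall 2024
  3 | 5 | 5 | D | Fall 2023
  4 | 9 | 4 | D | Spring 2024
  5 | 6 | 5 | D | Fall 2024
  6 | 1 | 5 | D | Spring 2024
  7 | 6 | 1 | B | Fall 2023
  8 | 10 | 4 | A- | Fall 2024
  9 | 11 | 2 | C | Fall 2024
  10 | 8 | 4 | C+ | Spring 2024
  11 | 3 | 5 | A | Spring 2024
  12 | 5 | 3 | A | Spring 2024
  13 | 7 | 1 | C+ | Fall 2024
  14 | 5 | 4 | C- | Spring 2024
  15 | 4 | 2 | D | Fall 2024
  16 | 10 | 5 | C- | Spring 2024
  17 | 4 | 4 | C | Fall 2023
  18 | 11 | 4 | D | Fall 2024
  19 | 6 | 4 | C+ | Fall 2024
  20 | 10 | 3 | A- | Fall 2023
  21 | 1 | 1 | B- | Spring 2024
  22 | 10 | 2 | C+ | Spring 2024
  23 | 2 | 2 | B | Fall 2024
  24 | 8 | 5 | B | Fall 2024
SELECT student_id, COUNT(DISTINCT course_id) AS distinct_course_count FROM enrollments GROUP BY student_id HAVING COUNT(DISTINCT course_id) >= 3

Execution result:
student_id | distinct_course_count
5 | 3
6 | 3
10 | 4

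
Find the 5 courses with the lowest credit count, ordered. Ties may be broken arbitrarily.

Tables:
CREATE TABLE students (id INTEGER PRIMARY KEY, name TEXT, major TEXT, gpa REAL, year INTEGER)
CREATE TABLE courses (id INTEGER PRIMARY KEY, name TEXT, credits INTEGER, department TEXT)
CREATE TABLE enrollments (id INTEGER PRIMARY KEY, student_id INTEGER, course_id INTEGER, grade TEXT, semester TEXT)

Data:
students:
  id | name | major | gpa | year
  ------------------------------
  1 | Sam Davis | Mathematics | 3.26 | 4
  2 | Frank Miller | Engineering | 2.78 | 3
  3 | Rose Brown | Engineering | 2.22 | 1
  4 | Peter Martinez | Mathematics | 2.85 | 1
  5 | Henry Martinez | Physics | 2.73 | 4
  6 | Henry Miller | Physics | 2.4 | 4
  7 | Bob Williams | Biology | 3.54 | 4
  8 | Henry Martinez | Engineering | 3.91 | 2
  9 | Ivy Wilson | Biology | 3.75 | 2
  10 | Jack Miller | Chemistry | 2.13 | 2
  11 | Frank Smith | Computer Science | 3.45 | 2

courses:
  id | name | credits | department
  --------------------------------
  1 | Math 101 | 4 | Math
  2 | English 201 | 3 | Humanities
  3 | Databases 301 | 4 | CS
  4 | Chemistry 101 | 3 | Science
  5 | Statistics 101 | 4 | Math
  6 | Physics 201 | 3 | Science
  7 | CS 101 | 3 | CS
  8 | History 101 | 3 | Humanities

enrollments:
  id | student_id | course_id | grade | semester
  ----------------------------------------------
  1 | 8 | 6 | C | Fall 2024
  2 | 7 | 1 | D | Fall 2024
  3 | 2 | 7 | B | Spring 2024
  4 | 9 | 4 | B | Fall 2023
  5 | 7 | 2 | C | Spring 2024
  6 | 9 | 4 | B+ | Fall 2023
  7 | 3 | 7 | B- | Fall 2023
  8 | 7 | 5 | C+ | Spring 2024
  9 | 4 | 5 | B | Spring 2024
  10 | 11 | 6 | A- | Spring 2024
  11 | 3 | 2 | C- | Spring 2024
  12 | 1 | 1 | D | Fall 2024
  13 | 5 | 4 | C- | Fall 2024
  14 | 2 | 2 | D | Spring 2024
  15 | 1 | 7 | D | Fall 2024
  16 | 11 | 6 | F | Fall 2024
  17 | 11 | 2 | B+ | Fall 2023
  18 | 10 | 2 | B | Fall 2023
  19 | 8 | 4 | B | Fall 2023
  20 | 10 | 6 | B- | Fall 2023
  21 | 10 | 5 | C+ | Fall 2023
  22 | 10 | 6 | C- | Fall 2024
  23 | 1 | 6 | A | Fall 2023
SELECT name, credits FROM courses ORDER BY credits ASC LIMIT 5

Execution result:
name | credits
English 201 | 3
Chemistry 101 | 3
Physics 201 | 3
CS 101 | 3
History 101 | 3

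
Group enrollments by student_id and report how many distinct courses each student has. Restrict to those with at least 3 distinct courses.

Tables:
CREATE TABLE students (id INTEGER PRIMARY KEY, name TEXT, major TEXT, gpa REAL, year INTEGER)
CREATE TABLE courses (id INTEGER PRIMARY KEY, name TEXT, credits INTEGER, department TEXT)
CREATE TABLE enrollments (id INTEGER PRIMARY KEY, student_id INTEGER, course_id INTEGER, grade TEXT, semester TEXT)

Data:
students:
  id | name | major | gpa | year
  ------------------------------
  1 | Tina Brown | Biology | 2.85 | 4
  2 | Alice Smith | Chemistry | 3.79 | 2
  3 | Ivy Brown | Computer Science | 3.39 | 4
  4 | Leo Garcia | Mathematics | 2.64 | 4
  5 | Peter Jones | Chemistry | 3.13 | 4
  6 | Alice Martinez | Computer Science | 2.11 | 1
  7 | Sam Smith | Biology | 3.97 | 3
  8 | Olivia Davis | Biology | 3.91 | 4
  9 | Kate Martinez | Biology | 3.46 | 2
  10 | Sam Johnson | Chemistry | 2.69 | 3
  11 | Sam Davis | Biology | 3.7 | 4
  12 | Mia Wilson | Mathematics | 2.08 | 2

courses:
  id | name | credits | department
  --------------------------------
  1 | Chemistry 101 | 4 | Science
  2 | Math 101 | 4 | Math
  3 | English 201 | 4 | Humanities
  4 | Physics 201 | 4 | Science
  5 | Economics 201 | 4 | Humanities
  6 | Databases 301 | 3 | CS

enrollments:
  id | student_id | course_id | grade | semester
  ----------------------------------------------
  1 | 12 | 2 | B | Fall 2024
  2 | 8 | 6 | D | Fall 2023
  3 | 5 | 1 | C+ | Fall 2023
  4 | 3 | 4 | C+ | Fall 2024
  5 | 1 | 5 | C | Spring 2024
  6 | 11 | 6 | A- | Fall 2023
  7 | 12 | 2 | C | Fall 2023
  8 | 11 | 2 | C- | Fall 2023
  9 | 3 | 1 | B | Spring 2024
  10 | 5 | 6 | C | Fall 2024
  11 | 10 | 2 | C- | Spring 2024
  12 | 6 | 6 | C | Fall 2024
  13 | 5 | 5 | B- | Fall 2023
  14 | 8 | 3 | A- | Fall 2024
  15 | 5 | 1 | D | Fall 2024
SELECT student_id, COUNT(DISTINCT course_id) AS distinct_course_count FROM enrollments GROUP BY student_id HAVING COUNT(DISTINCT course_id) >= 3

Execution result:
student_id | distinct_course_count
5 | 3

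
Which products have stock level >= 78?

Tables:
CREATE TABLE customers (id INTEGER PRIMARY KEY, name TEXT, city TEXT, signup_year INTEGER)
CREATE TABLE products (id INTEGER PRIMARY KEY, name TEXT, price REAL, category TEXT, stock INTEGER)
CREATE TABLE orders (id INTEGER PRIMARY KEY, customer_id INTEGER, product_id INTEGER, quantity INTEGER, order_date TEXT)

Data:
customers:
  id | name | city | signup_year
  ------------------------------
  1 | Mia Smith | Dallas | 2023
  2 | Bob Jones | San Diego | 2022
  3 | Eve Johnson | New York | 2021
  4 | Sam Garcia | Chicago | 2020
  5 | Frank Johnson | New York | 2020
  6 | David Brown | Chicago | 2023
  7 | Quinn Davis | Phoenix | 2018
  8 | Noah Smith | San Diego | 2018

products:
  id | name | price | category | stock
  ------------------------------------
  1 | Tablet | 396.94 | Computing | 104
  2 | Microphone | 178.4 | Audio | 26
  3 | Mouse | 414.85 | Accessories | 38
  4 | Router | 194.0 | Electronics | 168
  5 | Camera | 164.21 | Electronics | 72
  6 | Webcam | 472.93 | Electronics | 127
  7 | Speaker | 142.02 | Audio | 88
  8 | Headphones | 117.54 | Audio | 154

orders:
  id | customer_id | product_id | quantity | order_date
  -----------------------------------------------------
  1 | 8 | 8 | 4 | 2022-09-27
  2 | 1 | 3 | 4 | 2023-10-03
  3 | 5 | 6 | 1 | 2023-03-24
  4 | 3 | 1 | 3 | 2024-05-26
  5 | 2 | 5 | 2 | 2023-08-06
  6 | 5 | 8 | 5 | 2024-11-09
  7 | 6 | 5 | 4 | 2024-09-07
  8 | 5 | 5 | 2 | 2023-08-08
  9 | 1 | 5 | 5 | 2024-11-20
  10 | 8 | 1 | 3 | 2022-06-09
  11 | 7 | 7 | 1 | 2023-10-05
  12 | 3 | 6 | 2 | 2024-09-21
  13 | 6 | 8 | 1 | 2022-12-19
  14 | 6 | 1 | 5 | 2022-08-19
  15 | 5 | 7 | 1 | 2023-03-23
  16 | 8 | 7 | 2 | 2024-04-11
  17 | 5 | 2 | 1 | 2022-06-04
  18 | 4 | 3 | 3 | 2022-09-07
SELECT name, stock FROM products WHERE stock >= 78

Execution result:
name | stock
Tablet | 104
Router | 168
Webcam | 127
Speaker | 88
Headphones | 154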